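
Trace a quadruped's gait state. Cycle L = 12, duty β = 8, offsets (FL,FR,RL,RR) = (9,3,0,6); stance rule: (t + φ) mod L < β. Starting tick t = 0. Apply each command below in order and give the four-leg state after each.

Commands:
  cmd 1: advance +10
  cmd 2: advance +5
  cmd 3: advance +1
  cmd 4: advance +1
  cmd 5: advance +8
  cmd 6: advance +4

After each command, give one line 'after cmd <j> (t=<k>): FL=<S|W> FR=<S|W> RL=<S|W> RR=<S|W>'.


after cmd 1 (t=10): FL=S FR=S RL=W RR=S
after cmd 2 (t=15): FL=S FR=S RL=S RR=W
after cmd 3 (t=16): FL=S FR=S RL=S RR=W
after cmd 4 (t=17): FL=S FR=W RL=S RR=W
after cmd 5 (t=25): FL=W FR=S RL=S RR=S
after cmd 6 (t=29): FL=S FR=W RL=S RR=W

start t=0: FL=W FR=S RL=S RR=S
cmd 1: advance +10 → t=10, phase=(7,1,10,4) → FL=S FR=S RL=W RR=S
cmd 2: advance +5 → t=15, phase=(0,6,3,9) → FL=S FR=S RL=S RR=W
cmd 3: advance +1 → t=16, phase=(1,7,4,10) → FL=S FR=S RL=S RR=W
cmd 4: advance +1 → t=17, phase=(2,8,5,11) → FL=S FR=W RL=S RR=W
cmd 5: advance +8 → t=25, phase=(10,4,1,7) → FL=W FR=S RL=S RR=S
cmd 6: advance +4 → t=29, phase=(2,8,5,11) → FL=S FR=W RL=S RR=W


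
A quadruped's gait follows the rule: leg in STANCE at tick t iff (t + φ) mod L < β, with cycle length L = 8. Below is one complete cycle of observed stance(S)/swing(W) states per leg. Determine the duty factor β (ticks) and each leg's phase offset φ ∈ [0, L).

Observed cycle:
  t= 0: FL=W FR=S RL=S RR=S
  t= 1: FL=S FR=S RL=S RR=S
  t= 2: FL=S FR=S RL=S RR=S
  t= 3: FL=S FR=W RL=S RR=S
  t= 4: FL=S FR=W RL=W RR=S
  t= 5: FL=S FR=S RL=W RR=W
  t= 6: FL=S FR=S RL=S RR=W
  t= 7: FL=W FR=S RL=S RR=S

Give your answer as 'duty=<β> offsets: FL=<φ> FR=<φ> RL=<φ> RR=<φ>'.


duty β = stance ticks per leg = 6
FL: stance ticks = 6; W→S at t=1 → φ=7
FR: stance ticks = 6; W→S at t=5 → φ=3
RL: stance ticks = 6; W→S at t=6 → φ=2
RR: stance ticks = 6; W→S at t=7 → φ=1

duty=6 offsets: FL=7 FR=3 RL=2 RR=1


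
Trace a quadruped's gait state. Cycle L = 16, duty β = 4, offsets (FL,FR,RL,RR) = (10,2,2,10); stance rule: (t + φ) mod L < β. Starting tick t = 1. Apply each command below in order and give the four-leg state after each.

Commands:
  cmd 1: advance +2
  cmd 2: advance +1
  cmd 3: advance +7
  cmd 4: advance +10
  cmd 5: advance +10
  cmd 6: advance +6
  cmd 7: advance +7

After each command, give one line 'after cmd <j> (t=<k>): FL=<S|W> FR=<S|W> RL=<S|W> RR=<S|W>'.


after cmd 1 (t=3): FL=W FR=W RL=W RR=W
after cmd 2 (t=4): FL=W FR=W RL=W RR=W
after cmd 3 (t=11): FL=W FR=W RL=W RR=W
after cmd 4 (t=21): FL=W FR=W RL=W RR=W
after cmd 5 (t=31): FL=W FR=S RL=S RR=W
after cmd 6 (t=37): FL=W FR=W RL=W RR=W
after cmd 7 (t=44): FL=W FR=W RL=W RR=W

start t=1: FL=W FR=S RL=S RR=W
cmd 1: advance +2 → t=3, phase=(13,5,5,13) → FL=W FR=W RL=W RR=W
cmd 2: advance +1 → t=4, phase=(14,6,6,14) → FL=W FR=W RL=W RR=W
cmd 3: advance +7 → t=11, phase=(5,13,13,5) → FL=W FR=W RL=W RR=W
cmd 4: advance +10 → t=21, phase=(15,7,7,15) → FL=W FR=W RL=W RR=W
cmd 5: advance +10 → t=31, phase=(9,1,1,9) → FL=W FR=S RL=S RR=W
cmd 6: advance +6 → t=37, phase=(15,7,7,15) → FL=W FR=W RL=W RR=W
cmd 7: advance +7 → t=44, phase=(6,14,14,6) → FL=W FR=W RL=W RR=W


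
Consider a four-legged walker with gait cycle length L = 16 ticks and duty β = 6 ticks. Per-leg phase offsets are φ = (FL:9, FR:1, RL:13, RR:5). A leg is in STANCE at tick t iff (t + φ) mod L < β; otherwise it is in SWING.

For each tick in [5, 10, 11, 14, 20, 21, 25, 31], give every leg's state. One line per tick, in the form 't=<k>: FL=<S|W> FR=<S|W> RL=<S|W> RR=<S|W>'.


t=5: phase=(14,6,2,10) vs β=6 → FL=W FR=W RL=S RR=W
t=10: phase=(3,11,7,15) vs β=6 → FL=S FR=W RL=W RR=W
t=11: phase=(4,12,8,0) vs β=6 → FL=S FR=W RL=W RR=S
t=14: phase=(7,15,11,3) vs β=6 → FL=W FR=W RL=W RR=S
t=20: phase=(13,5,1,9) vs β=6 → FL=W FR=S RL=S RR=W
t=21: phase=(14,6,2,10) vs β=6 → FL=W FR=W RL=S RR=W
t=25: phase=(2,10,6,14) vs β=6 → FL=S FR=W RL=W RR=W
t=31: phase=(8,0,12,4) vs β=6 → FL=W FR=S RL=W RR=S

t=5: FL=W FR=W RL=S RR=W
t=10: FL=S FR=W RL=W RR=W
t=11: FL=S FR=W RL=W RR=S
t=14: FL=W FR=W RL=W RR=S
t=20: FL=W FR=S RL=S RR=W
t=21: FL=W FR=W RL=S RR=W
t=25: FL=S FR=W RL=W RR=W
t=31: FL=W FR=S RL=W RR=S


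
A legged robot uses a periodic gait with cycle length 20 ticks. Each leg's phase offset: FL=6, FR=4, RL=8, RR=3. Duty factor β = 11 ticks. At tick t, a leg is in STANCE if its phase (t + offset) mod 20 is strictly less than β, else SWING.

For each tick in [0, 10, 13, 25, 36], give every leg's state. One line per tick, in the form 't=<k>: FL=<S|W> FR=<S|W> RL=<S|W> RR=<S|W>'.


t=0: FL=S FR=S RL=S RR=S
t=10: FL=W FR=W RL=W RR=W
t=13: FL=W FR=W RL=S RR=W
t=25: FL=W FR=S RL=W RR=S
t=36: FL=S FR=S RL=S RR=W

t=0: phase=(6,4,8,3) vs β=11 → FL=S FR=S RL=S RR=S
t=10: phase=(16,14,18,13) vs β=11 → FL=W FR=W RL=W RR=W
t=13: phase=(19,17,1,16) vs β=11 → FL=W FR=W RL=S RR=W
t=25: phase=(11,9,13,8) vs β=11 → FL=W FR=S RL=W RR=S
t=36: phase=(2,0,4,19) vs β=11 → FL=S FR=S RL=S RR=W


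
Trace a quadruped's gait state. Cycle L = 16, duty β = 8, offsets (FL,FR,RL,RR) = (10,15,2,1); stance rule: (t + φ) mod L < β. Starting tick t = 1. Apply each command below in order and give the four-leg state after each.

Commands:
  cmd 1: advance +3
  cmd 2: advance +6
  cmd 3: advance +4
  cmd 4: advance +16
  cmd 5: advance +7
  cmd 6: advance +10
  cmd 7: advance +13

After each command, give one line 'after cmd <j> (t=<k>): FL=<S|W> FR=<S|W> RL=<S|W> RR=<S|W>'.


after cmd 1 (t=4): FL=W FR=S RL=S RR=S
after cmd 2 (t=10): FL=S FR=W RL=W RR=W
after cmd 3 (t=14): FL=W FR=W RL=S RR=W
after cmd 4 (t=30): FL=W FR=W RL=S RR=W
after cmd 5 (t=37): FL=W FR=S RL=S RR=S
after cmd 6 (t=47): FL=W FR=W RL=S RR=S
after cmd 7 (t=60): FL=S FR=W RL=W RR=W

start t=1: FL=W FR=S RL=S RR=S
cmd 1: advance +3 → t=4, phase=(14,3,6,5) → FL=W FR=S RL=S RR=S
cmd 2: advance +6 → t=10, phase=(4,9,12,11) → FL=S FR=W RL=W RR=W
cmd 3: advance +4 → t=14, phase=(8,13,0,15) → FL=W FR=W RL=S RR=W
cmd 4: advance +16 → t=30, phase=(8,13,0,15) → FL=W FR=W RL=S RR=W
cmd 5: advance +7 → t=37, phase=(15,4,7,6) → FL=W FR=S RL=S RR=S
cmd 6: advance +10 → t=47, phase=(9,14,1,0) → FL=W FR=W RL=S RR=S
cmd 7: advance +13 → t=60, phase=(6,11,14,13) → FL=S FR=W RL=W RR=W


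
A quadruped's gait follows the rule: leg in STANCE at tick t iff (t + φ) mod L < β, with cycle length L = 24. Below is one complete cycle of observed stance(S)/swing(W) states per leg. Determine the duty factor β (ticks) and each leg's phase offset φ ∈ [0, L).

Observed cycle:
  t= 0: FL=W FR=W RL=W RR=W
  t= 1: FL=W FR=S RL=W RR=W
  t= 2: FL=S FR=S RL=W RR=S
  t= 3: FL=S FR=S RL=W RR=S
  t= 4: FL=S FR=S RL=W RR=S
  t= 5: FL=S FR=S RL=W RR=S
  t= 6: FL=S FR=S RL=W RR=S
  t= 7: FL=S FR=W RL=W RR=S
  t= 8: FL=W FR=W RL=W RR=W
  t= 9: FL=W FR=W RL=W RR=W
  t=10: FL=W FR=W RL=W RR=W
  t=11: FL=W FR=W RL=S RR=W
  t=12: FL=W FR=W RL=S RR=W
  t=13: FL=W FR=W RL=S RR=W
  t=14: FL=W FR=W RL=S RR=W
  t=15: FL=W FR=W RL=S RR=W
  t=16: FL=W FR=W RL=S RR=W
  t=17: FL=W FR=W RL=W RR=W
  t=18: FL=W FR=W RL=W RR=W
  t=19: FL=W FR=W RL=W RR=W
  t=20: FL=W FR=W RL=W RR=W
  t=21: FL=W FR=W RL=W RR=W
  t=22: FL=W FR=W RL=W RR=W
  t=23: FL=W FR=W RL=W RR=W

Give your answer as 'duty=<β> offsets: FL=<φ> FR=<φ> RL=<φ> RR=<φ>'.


duty β = stance ticks per leg = 6
FL: stance ticks = 6; W→S at t=2 → φ=22
FR: stance ticks = 6; W→S at t=1 → φ=23
RL: stance ticks = 6; W→S at t=11 → φ=13
RR: stance ticks = 6; W→S at t=2 → φ=22

duty=6 offsets: FL=22 FR=23 RL=13 RR=22


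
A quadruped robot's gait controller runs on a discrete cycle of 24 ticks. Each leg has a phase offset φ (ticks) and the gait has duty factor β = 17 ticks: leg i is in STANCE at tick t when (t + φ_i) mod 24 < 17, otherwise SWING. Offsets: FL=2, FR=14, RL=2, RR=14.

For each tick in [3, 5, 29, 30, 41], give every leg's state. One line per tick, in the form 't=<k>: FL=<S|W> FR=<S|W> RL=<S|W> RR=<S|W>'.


t=3: FL=S FR=W RL=S RR=W
t=5: FL=S FR=W RL=S RR=W
t=29: FL=S FR=W RL=S RR=W
t=30: FL=S FR=W RL=S RR=W
t=41: FL=W FR=S RL=W RR=S

t=3: phase=(5,17,5,17) vs β=17 → FL=S FR=W RL=S RR=W
t=5: phase=(7,19,7,19) vs β=17 → FL=S FR=W RL=S RR=W
t=29: phase=(7,19,7,19) vs β=17 → FL=S FR=W RL=S RR=W
t=30: phase=(8,20,8,20) vs β=17 → FL=S FR=W RL=S RR=W
t=41: phase=(19,7,19,7) vs β=17 → FL=W FR=S RL=W RR=S


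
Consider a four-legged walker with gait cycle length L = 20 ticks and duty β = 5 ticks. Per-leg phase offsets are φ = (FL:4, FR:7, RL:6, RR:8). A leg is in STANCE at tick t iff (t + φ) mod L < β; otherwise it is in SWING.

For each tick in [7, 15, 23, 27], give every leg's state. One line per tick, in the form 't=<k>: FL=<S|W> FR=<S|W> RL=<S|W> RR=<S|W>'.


t=7: phase=(11,14,13,15) vs β=5 → FL=W FR=W RL=W RR=W
t=15: phase=(19,2,1,3) vs β=5 → FL=W FR=S RL=S RR=S
t=23: phase=(7,10,9,11) vs β=5 → FL=W FR=W RL=W RR=W
t=27: phase=(11,14,13,15) vs β=5 → FL=W FR=W RL=W RR=W

t=7: FL=W FR=W RL=W RR=W
t=15: FL=W FR=S RL=S RR=S
t=23: FL=W FR=W RL=W RR=W
t=27: FL=W FR=W RL=W RR=W


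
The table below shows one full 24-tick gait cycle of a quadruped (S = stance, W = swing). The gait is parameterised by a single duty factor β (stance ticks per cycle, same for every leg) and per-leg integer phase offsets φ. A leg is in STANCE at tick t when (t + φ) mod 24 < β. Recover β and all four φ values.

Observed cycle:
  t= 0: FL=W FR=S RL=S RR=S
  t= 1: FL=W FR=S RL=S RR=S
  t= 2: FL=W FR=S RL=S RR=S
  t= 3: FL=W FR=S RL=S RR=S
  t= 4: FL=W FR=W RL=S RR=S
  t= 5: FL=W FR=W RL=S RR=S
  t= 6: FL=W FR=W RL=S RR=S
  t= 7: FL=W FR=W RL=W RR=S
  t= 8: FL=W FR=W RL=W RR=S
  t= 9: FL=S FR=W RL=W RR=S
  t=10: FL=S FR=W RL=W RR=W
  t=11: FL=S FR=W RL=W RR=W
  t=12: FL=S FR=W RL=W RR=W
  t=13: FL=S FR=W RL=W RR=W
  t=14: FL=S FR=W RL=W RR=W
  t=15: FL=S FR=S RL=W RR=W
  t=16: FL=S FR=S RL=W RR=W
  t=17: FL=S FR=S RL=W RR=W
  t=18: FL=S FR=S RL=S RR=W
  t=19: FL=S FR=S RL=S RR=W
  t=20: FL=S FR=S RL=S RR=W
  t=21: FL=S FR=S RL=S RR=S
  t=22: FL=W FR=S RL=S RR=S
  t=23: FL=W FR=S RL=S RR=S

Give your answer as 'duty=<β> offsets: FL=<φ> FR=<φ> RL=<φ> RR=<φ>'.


duty β = stance ticks per leg = 13
FL: stance ticks = 13; W→S at t=9 → φ=15
FR: stance ticks = 13; W→S at t=15 → φ=9
RL: stance ticks = 13; W→S at t=18 → φ=6
RR: stance ticks = 13; W→S at t=21 → φ=3

duty=13 offsets: FL=15 FR=9 RL=6 RR=3


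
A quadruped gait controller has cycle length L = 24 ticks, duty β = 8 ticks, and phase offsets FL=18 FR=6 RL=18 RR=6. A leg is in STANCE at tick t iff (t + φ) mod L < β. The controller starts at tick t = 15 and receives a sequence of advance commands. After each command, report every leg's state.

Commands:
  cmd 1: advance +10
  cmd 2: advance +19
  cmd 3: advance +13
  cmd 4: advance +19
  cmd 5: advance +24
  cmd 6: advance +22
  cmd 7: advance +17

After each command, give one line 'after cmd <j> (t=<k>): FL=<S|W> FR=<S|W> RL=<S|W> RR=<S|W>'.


start t=15: FL=W FR=W RL=W RR=W
cmd 1: advance +10 → t=25, phase=(19,7,19,7) → FL=W FR=S RL=W RR=S
cmd 2: advance +19 → t=44, phase=(14,2,14,2) → FL=W FR=S RL=W RR=S
cmd 3: advance +13 → t=57, phase=(3,15,3,15) → FL=S FR=W RL=S RR=W
cmd 4: advance +19 → t=76, phase=(22,10,22,10) → FL=W FR=W RL=W RR=W
cmd 5: advance +24 → t=100, phase=(22,10,22,10) → FL=W FR=W RL=W RR=W
cmd 6: advance +22 → t=122, phase=(20,8,20,8) → FL=W FR=W RL=W RR=W
cmd 7: advance +17 → t=139, phase=(13,1,13,1) → FL=W FR=S RL=W RR=S

after cmd 1 (t=25): FL=W FR=S RL=W RR=S
after cmd 2 (t=44): FL=W FR=S RL=W RR=S
after cmd 3 (t=57): FL=S FR=W RL=S RR=W
after cmd 4 (t=76): FL=W FR=W RL=W RR=W
after cmd 5 (t=100): FL=W FR=W RL=W RR=W
after cmd 6 (t=122): FL=W FR=W RL=W RR=W
after cmd 7 (t=139): FL=W FR=S RL=W RR=S


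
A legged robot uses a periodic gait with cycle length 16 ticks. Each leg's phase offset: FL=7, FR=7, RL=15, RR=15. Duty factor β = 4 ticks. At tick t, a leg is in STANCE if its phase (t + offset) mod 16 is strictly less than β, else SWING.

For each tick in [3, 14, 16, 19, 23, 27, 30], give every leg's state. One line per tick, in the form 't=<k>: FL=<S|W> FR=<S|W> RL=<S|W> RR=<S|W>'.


t=3: FL=W FR=W RL=S RR=S
t=14: FL=W FR=W RL=W RR=W
t=16: FL=W FR=W RL=W RR=W
t=19: FL=W FR=W RL=S RR=S
t=23: FL=W FR=W RL=W RR=W
t=27: FL=S FR=S RL=W RR=W
t=30: FL=W FR=W RL=W RR=W

t=3: phase=(10,10,2,2) vs β=4 → FL=W FR=W RL=S RR=S
t=14: phase=(5,5,13,13) vs β=4 → FL=W FR=W RL=W RR=W
t=16: phase=(7,7,15,15) vs β=4 → FL=W FR=W RL=W RR=W
t=19: phase=(10,10,2,2) vs β=4 → FL=W FR=W RL=S RR=S
t=23: phase=(14,14,6,6) vs β=4 → FL=W FR=W RL=W RR=W
t=27: phase=(2,2,10,10) vs β=4 → FL=S FR=S RL=W RR=W
t=30: phase=(5,5,13,13) vs β=4 → FL=W FR=W RL=W RR=W


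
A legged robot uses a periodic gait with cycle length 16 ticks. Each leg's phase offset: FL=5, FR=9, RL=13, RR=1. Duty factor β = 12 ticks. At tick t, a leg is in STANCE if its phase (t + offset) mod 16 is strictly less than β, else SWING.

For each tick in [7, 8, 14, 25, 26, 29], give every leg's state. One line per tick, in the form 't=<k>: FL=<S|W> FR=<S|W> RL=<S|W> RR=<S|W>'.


t=7: FL=W FR=S RL=S RR=S
t=8: FL=W FR=S RL=S RR=S
t=14: FL=S FR=S RL=S RR=W
t=25: FL=W FR=S RL=S RR=S
t=26: FL=W FR=S RL=S RR=S
t=29: FL=S FR=S RL=S RR=W

t=7: phase=(12,0,4,8) vs β=12 → FL=W FR=S RL=S RR=S
t=8: phase=(13,1,5,9) vs β=12 → FL=W FR=S RL=S RR=S
t=14: phase=(3,7,11,15) vs β=12 → FL=S FR=S RL=S RR=W
t=25: phase=(14,2,6,10) vs β=12 → FL=W FR=S RL=S RR=S
t=26: phase=(15,3,7,11) vs β=12 → FL=W FR=S RL=S RR=S
t=29: phase=(2,6,10,14) vs β=12 → FL=S FR=S RL=S RR=W


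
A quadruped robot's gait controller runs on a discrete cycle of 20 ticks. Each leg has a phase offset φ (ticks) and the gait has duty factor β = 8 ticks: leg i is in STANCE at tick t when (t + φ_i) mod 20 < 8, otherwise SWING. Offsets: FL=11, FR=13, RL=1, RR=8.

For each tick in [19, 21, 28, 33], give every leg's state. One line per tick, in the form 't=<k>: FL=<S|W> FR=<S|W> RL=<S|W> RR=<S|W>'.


t=19: phase=(10,12,0,7) vs β=8 → FL=W FR=W RL=S RR=S
t=21: phase=(12,14,2,9) vs β=8 → FL=W FR=W RL=S RR=W
t=28: phase=(19,1,9,16) vs β=8 → FL=W FR=S RL=W RR=W
t=33: phase=(4,6,14,1) vs β=8 → FL=S FR=S RL=W RR=S

t=19: FL=W FR=W RL=S RR=S
t=21: FL=W FR=W RL=S RR=W
t=28: FL=W FR=S RL=W RR=W
t=33: FL=S FR=S RL=W RR=S


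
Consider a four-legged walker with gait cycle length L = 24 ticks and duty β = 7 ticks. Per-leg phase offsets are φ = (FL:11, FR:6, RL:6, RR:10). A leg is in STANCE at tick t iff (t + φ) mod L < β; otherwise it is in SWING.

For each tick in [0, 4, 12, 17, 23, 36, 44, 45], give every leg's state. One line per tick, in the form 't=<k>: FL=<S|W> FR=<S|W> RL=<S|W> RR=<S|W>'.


t=0: phase=(11,6,6,10) vs β=7 → FL=W FR=S RL=S RR=W
t=4: phase=(15,10,10,14) vs β=7 → FL=W FR=W RL=W RR=W
t=12: phase=(23,18,18,22) vs β=7 → FL=W FR=W RL=W RR=W
t=17: phase=(4,23,23,3) vs β=7 → FL=S FR=W RL=W RR=S
t=23: phase=(10,5,5,9) vs β=7 → FL=W FR=S RL=S RR=W
t=36: phase=(23,18,18,22) vs β=7 → FL=W FR=W RL=W RR=W
t=44: phase=(7,2,2,6) vs β=7 → FL=W FR=S RL=S RR=S
t=45: phase=(8,3,3,7) vs β=7 → FL=W FR=S RL=S RR=W

t=0: FL=W FR=S RL=S RR=W
t=4: FL=W FR=W RL=W RR=W
t=12: FL=W FR=W RL=W RR=W
t=17: FL=S FR=W RL=W RR=S
t=23: FL=W FR=S RL=S RR=W
t=36: FL=W FR=W RL=W RR=W
t=44: FL=W FR=S RL=S RR=S
t=45: FL=W FR=S RL=S RR=W


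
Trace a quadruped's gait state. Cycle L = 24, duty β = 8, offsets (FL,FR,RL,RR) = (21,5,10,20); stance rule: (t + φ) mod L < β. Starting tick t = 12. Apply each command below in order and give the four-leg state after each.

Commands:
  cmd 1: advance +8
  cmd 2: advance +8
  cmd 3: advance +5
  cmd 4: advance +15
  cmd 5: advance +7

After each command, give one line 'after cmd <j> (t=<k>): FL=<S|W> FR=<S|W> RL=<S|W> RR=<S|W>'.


start t=12: FL=W FR=W RL=W RR=W
cmd 1: advance +8 → t=20, phase=(17,1,6,16) → FL=W FR=S RL=S RR=W
cmd 2: advance +8 → t=28, phase=(1,9,14,0) → FL=S FR=W RL=W RR=S
cmd 3: advance +5 → t=33, phase=(6,14,19,5) → FL=S FR=W RL=W RR=S
cmd 4: advance +15 → t=48, phase=(21,5,10,20) → FL=W FR=S RL=W RR=W
cmd 5: advance +7 → t=55, phase=(4,12,17,3) → FL=S FR=W RL=W RR=S

after cmd 1 (t=20): FL=W FR=S RL=S RR=W
after cmd 2 (t=28): FL=S FR=W RL=W RR=S
after cmd 3 (t=33): FL=S FR=W RL=W RR=S
after cmd 4 (t=48): FL=W FR=S RL=W RR=W
after cmd 5 (t=55): FL=S FR=W RL=W RR=S


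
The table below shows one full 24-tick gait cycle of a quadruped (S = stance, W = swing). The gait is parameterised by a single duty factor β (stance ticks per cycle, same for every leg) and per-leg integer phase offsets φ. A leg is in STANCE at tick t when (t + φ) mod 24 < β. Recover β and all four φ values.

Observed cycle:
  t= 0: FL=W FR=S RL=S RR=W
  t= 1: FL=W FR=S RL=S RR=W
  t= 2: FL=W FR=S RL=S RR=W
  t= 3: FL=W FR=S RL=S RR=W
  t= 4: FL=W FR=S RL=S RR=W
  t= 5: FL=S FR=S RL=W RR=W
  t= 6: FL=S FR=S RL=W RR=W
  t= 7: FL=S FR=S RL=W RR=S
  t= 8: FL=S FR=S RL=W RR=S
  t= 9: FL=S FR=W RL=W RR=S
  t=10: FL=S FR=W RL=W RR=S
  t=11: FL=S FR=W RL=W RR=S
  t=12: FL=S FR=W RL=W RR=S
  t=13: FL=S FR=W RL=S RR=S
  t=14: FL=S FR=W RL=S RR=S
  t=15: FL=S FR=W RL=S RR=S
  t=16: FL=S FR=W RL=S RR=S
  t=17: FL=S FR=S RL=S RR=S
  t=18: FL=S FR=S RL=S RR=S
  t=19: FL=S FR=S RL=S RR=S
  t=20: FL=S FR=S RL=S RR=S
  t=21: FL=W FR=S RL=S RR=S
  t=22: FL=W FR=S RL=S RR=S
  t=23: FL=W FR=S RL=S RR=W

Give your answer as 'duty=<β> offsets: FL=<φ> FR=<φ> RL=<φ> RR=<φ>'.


duty=16 offsets: FL=19 FR=7 RL=11 RR=17

duty β = stance ticks per leg = 16
FL: stance ticks = 16; W→S at t=5 → φ=19
FR: stance ticks = 16; W→S at t=17 → φ=7
RL: stance ticks = 16; W→S at t=13 → φ=11
RR: stance ticks = 16; W→S at t=7 → φ=17


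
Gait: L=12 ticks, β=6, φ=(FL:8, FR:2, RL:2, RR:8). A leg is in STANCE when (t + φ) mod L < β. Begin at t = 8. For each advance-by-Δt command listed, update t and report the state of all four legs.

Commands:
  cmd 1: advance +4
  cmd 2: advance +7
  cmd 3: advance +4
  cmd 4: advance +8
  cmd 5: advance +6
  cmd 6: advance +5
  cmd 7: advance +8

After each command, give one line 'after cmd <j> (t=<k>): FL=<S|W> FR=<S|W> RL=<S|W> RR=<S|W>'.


after cmd 1 (t=12): FL=W FR=S RL=S RR=W
after cmd 2 (t=19): FL=S FR=W RL=W RR=S
after cmd 3 (t=23): FL=W FR=S RL=S RR=W
after cmd 4 (t=31): FL=S FR=W RL=W RR=S
after cmd 5 (t=37): FL=W FR=S RL=S RR=W
after cmd 6 (t=42): FL=S FR=W RL=W RR=S
after cmd 7 (t=50): FL=W FR=S RL=S RR=W

start t=8: FL=S FR=W RL=W RR=S
cmd 1: advance +4 → t=12, phase=(8,2,2,8) → FL=W FR=S RL=S RR=W
cmd 2: advance +7 → t=19, phase=(3,9,9,3) → FL=S FR=W RL=W RR=S
cmd 3: advance +4 → t=23, phase=(7,1,1,7) → FL=W FR=S RL=S RR=W
cmd 4: advance +8 → t=31, phase=(3,9,9,3) → FL=S FR=W RL=W RR=S
cmd 5: advance +6 → t=37, phase=(9,3,3,9) → FL=W FR=S RL=S RR=W
cmd 6: advance +5 → t=42, phase=(2,8,8,2) → FL=S FR=W RL=W RR=S
cmd 7: advance +8 → t=50, phase=(10,4,4,10) → FL=W FR=S RL=S RR=W


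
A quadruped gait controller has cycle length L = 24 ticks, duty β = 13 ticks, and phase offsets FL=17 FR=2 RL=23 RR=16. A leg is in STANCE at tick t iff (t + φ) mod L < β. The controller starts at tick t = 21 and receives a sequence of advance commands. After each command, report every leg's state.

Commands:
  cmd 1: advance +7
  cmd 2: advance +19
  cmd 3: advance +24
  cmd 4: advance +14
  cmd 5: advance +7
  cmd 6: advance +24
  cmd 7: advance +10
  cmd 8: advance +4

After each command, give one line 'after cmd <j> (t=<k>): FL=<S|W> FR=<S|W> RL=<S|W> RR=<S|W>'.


start t=21: FL=W FR=W RL=W RR=W
cmd 1: advance +7 → t=28, phase=(21,6,3,20) → FL=W FR=S RL=S RR=W
cmd 2: advance +19 → t=47, phase=(16,1,22,15) → FL=W FR=S RL=W RR=W
cmd 3: advance +24 → t=71, phase=(16,1,22,15) → FL=W FR=S RL=W RR=W
cmd 4: advance +14 → t=85, phase=(6,15,12,5) → FL=S FR=W RL=S RR=S
cmd 5: advance +7 → t=92, phase=(13,22,19,12) → FL=W FR=W RL=W RR=S
cmd 6: advance +24 → t=116, phase=(13,22,19,12) → FL=W FR=W RL=W RR=S
cmd 7: advance +10 → t=126, phase=(23,8,5,22) → FL=W FR=S RL=S RR=W
cmd 8: advance +4 → t=130, phase=(3,12,9,2) → FL=S FR=S RL=S RR=S

after cmd 1 (t=28): FL=W FR=S RL=S RR=W
after cmd 2 (t=47): FL=W FR=S RL=W RR=W
after cmd 3 (t=71): FL=W FR=S RL=W RR=W
after cmd 4 (t=85): FL=S FR=W RL=S RR=S
after cmd 5 (t=92): FL=W FR=W RL=W RR=S
after cmd 6 (t=116): FL=W FR=W RL=W RR=S
after cmd 7 (t=126): FL=W FR=S RL=S RR=W
after cmd 8 (t=130): FL=S FR=S RL=S RR=S


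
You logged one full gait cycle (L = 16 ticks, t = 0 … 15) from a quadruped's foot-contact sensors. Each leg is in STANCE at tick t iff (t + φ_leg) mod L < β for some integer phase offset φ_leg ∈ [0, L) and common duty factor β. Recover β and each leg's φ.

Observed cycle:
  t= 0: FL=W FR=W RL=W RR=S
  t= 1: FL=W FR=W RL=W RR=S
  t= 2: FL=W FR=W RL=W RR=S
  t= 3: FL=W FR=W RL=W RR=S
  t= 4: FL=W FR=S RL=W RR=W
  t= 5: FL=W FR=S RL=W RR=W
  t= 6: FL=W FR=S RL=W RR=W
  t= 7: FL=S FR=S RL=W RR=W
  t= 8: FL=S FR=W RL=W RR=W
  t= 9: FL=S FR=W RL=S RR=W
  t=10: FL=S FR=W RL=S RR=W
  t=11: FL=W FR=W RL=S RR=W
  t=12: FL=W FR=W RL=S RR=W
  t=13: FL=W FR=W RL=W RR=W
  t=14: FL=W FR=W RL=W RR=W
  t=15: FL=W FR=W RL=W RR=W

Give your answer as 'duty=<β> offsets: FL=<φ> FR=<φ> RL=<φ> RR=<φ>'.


duty β = stance ticks per leg = 4
FL: stance ticks = 4; W→S at t=7 → φ=9
FR: stance ticks = 4; W→S at t=4 → φ=12
RL: stance ticks = 4; W→S at t=9 → φ=7
RR: stance ticks = 4; W→S at t=0 → φ=0

duty=4 offsets: FL=9 FR=12 RL=7 RR=0


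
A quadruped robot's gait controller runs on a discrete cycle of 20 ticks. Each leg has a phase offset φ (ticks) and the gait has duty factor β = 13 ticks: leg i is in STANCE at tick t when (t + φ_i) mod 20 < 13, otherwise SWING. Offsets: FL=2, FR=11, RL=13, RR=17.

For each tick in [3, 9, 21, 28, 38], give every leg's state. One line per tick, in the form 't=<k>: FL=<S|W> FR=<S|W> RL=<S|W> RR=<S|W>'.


t=3: FL=S FR=W RL=W RR=S
t=9: FL=S FR=S RL=S RR=S
t=21: FL=S FR=S RL=W RR=W
t=28: FL=S FR=W RL=S RR=S
t=38: FL=S FR=S RL=S RR=W

t=3: phase=(5,14,16,0) vs β=13 → FL=S FR=W RL=W RR=S
t=9: phase=(11,0,2,6) vs β=13 → FL=S FR=S RL=S RR=S
t=21: phase=(3,12,14,18) vs β=13 → FL=S FR=S RL=W RR=W
t=28: phase=(10,19,1,5) vs β=13 → FL=S FR=W RL=S RR=S
t=38: phase=(0,9,11,15) vs β=13 → FL=S FR=S RL=S RR=W


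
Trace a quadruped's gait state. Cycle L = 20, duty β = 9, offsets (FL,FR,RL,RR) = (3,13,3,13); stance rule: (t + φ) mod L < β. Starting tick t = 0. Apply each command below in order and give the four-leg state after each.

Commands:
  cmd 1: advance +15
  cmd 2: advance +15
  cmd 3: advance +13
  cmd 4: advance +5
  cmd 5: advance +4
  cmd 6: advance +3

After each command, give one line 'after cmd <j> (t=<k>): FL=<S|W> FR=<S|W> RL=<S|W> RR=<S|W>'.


after cmd 1 (t=15): FL=W FR=S RL=W RR=S
after cmd 2 (t=30): FL=W FR=S RL=W RR=S
after cmd 3 (t=43): FL=S FR=W RL=S RR=W
after cmd 4 (t=48): FL=W FR=S RL=W RR=S
after cmd 5 (t=52): FL=W FR=S RL=W RR=S
after cmd 6 (t=55): FL=W FR=S RL=W RR=S

start t=0: FL=S FR=W RL=S RR=W
cmd 1: advance +15 → t=15, phase=(18,8,18,8) → FL=W FR=S RL=W RR=S
cmd 2: advance +15 → t=30, phase=(13,3,13,3) → FL=W FR=S RL=W RR=S
cmd 3: advance +13 → t=43, phase=(6,16,6,16) → FL=S FR=W RL=S RR=W
cmd 4: advance +5 → t=48, phase=(11,1,11,1) → FL=W FR=S RL=W RR=S
cmd 5: advance +4 → t=52, phase=(15,5,15,5) → FL=W FR=S RL=W RR=S
cmd 6: advance +3 → t=55, phase=(18,8,18,8) → FL=W FR=S RL=W RR=S


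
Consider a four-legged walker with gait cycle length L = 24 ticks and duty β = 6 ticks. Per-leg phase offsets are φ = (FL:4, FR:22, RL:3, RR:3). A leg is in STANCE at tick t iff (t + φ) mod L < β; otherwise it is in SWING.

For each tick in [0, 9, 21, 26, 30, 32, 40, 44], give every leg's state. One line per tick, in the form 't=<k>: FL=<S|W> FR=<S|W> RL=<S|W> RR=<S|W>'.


t=0: FL=S FR=W RL=S RR=S
t=9: FL=W FR=W RL=W RR=W
t=21: FL=S FR=W RL=S RR=S
t=26: FL=W FR=S RL=S RR=S
t=30: FL=W FR=S RL=W RR=W
t=32: FL=W FR=W RL=W RR=W
t=40: FL=W FR=W RL=W RR=W
t=44: FL=S FR=W RL=W RR=W

t=0: phase=(4,22,3,3) vs β=6 → FL=S FR=W RL=S RR=S
t=9: phase=(13,7,12,12) vs β=6 → FL=W FR=W RL=W RR=W
t=21: phase=(1,19,0,0) vs β=6 → FL=S FR=W RL=S RR=S
t=26: phase=(6,0,5,5) vs β=6 → FL=W FR=S RL=S RR=S
t=30: phase=(10,4,9,9) vs β=6 → FL=W FR=S RL=W RR=W
t=32: phase=(12,6,11,11) vs β=6 → FL=W FR=W RL=W RR=W
t=40: phase=(20,14,19,19) vs β=6 → FL=W FR=W RL=W RR=W
t=44: phase=(0,18,23,23) vs β=6 → FL=S FR=W RL=W RR=W


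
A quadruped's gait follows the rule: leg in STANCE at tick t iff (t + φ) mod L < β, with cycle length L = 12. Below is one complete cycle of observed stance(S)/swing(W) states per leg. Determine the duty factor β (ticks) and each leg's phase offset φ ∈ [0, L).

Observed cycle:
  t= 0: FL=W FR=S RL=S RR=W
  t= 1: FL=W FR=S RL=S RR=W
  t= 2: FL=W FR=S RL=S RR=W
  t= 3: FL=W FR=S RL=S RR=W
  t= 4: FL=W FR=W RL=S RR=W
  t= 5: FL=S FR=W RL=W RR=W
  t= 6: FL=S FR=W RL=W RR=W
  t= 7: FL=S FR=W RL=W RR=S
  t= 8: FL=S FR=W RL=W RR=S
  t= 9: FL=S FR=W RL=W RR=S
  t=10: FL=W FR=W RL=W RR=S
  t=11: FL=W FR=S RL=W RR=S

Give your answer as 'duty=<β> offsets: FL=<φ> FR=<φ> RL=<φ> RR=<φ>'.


duty=5 offsets: FL=7 FR=1 RL=0 RR=5

duty β = stance ticks per leg = 5
FL: stance ticks = 5; W→S at t=5 → φ=7
FR: stance ticks = 5; W→S at t=11 → φ=1
RL: stance ticks = 5; W→S at t=0 → φ=0
RR: stance ticks = 5; W→S at t=7 → φ=5


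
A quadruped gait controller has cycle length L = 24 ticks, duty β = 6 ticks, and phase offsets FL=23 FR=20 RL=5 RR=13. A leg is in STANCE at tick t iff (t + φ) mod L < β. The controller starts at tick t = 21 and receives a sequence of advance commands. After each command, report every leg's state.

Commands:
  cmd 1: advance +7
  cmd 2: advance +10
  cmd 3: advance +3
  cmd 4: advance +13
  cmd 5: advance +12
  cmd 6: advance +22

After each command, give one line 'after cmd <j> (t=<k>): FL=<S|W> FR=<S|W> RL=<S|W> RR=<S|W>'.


after cmd 1 (t=28): FL=S FR=S RL=W RR=W
after cmd 2 (t=38): FL=W FR=W RL=W RR=S
after cmd 3 (t=41): FL=W FR=W RL=W RR=W
after cmd 4 (t=54): FL=S FR=S RL=W RR=W
after cmd 5 (t=66): FL=W FR=W RL=W RR=W
after cmd 6 (t=88): FL=W FR=W RL=W RR=S

start t=21: FL=W FR=W RL=S RR=W
cmd 1: advance +7 → t=28, phase=(3,0,9,17) → FL=S FR=S RL=W RR=W
cmd 2: advance +10 → t=38, phase=(13,10,19,3) → FL=W FR=W RL=W RR=S
cmd 3: advance +3 → t=41, phase=(16,13,22,6) → FL=W FR=W RL=W RR=W
cmd 4: advance +13 → t=54, phase=(5,2,11,19) → FL=S FR=S RL=W RR=W
cmd 5: advance +12 → t=66, phase=(17,14,23,7) → FL=W FR=W RL=W RR=W
cmd 6: advance +22 → t=88, phase=(15,12,21,5) → FL=W FR=W RL=W RR=S


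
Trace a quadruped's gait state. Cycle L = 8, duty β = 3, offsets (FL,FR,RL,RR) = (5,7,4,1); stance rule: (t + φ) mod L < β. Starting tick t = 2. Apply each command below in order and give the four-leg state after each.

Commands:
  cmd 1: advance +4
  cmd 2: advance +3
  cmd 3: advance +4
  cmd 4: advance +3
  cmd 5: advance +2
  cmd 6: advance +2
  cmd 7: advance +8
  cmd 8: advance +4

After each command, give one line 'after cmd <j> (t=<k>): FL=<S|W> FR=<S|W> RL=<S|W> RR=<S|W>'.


start t=2: FL=W FR=S RL=W RR=W
cmd 1: advance +4 → t=6, phase=(3,5,2,7) → FL=W FR=W RL=S RR=W
cmd 2: advance +3 → t=9, phase=(6,0,5,2) → FL=W FR=S RL=W RR=S
cmd 3: advance +4 → t=13, phase=(2,4,1,6) → FL=S FR=W RL=S RR=W
cmd 4: advance +3 → t=16, phase=(5,7,4,1) → FL=W FR=W RL=W RR=S
cmd 5: advance +2 → t=18, phase=(7,1,6,3) → FL=W FR=S RL=W RR=W
cmd 6: advance +2 → t=20, phase=(1,3,0,5) → FL=S FR=W RL=S RR=W
cmd 7: advance +8 → t=28, phase=(1,3,0,5) → FL=S FR=W RL=S RR=W
cmd 8: advance +4 → t=32, phase=(5,7,4,1) → FL=W FR=W RL=W RR=S

after cmd 1 (t=6): FL=W FR=W RL=S RR=W
after cmd 2 (t=9): FL=W FR=S RL=W RR=S
after cmd 3 (t=13): FL=S FR=W RL=S RR=W
after cmd 4 (t=16): FL=W FR=W RL=W RR=S
after cmd 5 (t=18): FL=W FR=S RL=W RR=W
after cmd 6 (t=20): FL=S FR=W RL=S RR=W
after cmd 7 (t=28): FL=S FR=W RL=S RR=W
after cmd 8 (t=32): FL=W FR=W RL=W RR=S


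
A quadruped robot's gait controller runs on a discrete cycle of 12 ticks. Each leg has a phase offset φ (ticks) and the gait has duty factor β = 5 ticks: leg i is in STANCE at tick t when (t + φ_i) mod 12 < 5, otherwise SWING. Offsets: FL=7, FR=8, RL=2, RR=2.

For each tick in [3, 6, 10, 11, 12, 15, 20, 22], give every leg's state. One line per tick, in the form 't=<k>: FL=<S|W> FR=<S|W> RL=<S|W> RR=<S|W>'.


t=3: phase=(10,11,5,5) vs β=5 → FL=W FR=W RL=W RR=W
t=6: phase=(1,2,8,8) vs β=5 → FL=S FR=S RL=W RR=W
t=10: phase=(5,6,0,0) vs β=5 → FL=W FR=W RL=S RR=S
t=11: phase=(6,7,1,1) vs β=5 → FL=W FR=W RL=S RR=S
t=12: phase=(7,8,2,2) vs β=5 → FL=W FR=W RL=S RR=S
t=15: phase=(10,11,5,5) vs β=5 → FL=W FR=W RL=W RR=W
t=20: phase=(3,4,10,10) vs β=5 → FL=S FR=S RL=W RR=W
t=22: phase=(5,6,0,0) vs β=5 → FL=W FR=W RL=S RR=S

t=3: FL=W FR=W RL=W RR=W
t=6: FL=S FR=S RL=W RR=W
t=10: FL=W FR=W RL=S RR=S
t=11: FL=W FR=W RL=S RR=S
t=12: FL=W FR=W RL=S RR=S
t=15: FL=W FR=W RL=W RR=W
t=20: FL=S FR=S RL=W RR=W
t=22: FL=W FR=W RL=S RR=S


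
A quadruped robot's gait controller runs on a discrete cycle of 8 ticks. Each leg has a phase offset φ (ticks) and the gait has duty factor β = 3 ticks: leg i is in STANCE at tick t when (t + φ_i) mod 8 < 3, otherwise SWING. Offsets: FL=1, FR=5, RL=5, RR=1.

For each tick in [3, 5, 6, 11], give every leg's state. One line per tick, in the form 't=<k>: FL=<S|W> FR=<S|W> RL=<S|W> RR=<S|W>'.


t=3: FL=W FR=S RL=S RR=W
t=5: FL=W FR=S RL=S RR=W
t=6: FL=W FR=W RL=W RR=W
t=11: FL=W FR=S RL=S RR=W

t=3: phase=(4,0,0,4) vs β=3 → FL=W FR=S RL=S RR=W
t=5: phase=(6,2,2,6) vs β=3 → FL=W FR=S RL=S RR=W
t=6: phase=(7,3,3,7) vs β=3 → FL=W FR=W RL=W RR=W
t=11: phase=(4,0,0,4) vs β=3 → FL=W FR=S RL=S RR=W


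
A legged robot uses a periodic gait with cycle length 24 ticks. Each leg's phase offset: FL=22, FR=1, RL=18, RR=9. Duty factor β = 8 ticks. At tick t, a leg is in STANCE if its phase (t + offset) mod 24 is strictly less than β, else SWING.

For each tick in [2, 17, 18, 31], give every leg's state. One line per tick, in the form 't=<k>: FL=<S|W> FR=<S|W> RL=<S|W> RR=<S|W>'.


t=2: phase=(0,3,20,11) vs β=8 → FL=S FR=S RL=W RR=W
t=17: phase=(15,18,11,2) vs β=8 → FL=W FR=W RL=W RR=S
t=18: phase=(16,19,12,3) vs β=8 → FL=W FR=W RL=W RR=S
t=31: phase=(5,8,1,16) vs β=8 → FL=S FR=W RL=S RR=W

t=2: FL=S FR=S RL=W RR=W
t=17: FL=W FR=W RL=W RR=S
t=18: FL=W FR=W RL=W RR=S
t=31: FL=S FR=W RL=S RR=W


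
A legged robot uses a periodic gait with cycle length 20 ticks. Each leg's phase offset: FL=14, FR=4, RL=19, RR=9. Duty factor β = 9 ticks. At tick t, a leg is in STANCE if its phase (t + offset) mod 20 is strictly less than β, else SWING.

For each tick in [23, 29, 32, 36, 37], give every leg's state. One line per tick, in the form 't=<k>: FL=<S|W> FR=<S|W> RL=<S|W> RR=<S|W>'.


t=23: FL=W FR=S RL=S RR=W
t=29: FL=S FR=W RL=S RR=W
t=32: FL=S FR=W RL=W RR=S
t=36: FL=W FR=S RL=W RR=S
t=37: FL=W FR=S RL=W RR=S

t=23: phase=(17,7,2,12) vs β=9 → FL=W FR=S RL=S RR=W
t=29: phase=(3,13,8,18) vs β=9 → FL=S FR=W RL=S RR=W
t=32: phase=(6,16,11,1) vs β=9 → FL=S FR=W RL=W RR=S
t=36: phase=(10,0,15,5) vs β=9 → FL=W FR=S RL=W RR=S
t=37: phase=(11,1,16,6) vs β=9 → FL=W FR=S RL=W RR=S


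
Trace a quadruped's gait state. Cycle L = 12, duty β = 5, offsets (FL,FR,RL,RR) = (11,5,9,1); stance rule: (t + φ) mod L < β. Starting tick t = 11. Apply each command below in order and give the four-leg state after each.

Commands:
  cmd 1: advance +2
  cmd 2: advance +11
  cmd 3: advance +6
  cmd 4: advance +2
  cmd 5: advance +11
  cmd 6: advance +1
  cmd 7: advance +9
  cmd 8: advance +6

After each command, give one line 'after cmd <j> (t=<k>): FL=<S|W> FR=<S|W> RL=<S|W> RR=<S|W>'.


start t=11: FL=W FR=S RL=W RR=S
cmd 1: advance +2 → t=13, phase=(0,6,10,2) → FL=S FR=W RL=W RR=S
cmd 2: advance +11 → t=24, phase=(11,5,9,1) → FL=W FR=W RL=W RR=S
cmd 3: advance +6 → t=30, phase=(5,11,3,7) → FL=W FR=W RL=S RR=W
cmd 4: advance +2 → t=32, phase=(7,1,5,9) → FL=W FR=S RL=W RR=W
cmd 5: advance +11 → t=43, phase=(6,0,4,8) → FL=W FR=S RL=S RR=W
cmd 6: advance +1 → t=44, phase=(7,1,5,9) → FL=W FR=S RL=W RR=W
cmd 7: advance +9 → t=53, phase=(4,10,2,6) → FL=S FR=W RL=S RR=W
cmd 8: advance +6 → t=59, phase=(10,4,8,0) → FL=W FR=S RL=W RR=S

after cmd 1 (t=13): FL=S FR=W RL=W RR=S
after cmd 2 (t=24): FL=W FR=W RL=W RR=S
after cmd 3 (t=30): FL=W FR=W RL=S RR=W
after cmd 4 (t=32): FL=W FR=S RL=W RR=W
after cmd 5 (t=43): FL=W FR=S RL=S RR=W
after cmd 6 (t=44): FL=W FR=S RL=W RR=W
after cmd 7 (t=53): FL=S FR=W RL=S RR=W
after cmd 8 (t=59): FL=W FR=S RL=W RR=S


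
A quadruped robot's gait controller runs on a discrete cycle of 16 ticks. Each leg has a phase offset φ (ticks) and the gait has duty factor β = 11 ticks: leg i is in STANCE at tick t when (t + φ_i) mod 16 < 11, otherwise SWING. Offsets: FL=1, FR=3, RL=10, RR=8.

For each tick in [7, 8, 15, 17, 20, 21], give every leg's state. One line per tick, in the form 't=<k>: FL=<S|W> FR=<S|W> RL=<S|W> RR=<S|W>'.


t=7: phase=(8,10,1,15) vs β=11 → FL=S FR=S RL=S RR=W
t=8: phase=(9,11,2,0) vs β=11 → FL=S FR=W RL=S RR=S
t=15: phase=(0,2,9,7) vs β=11 → FL=S FR=S RL=S RR=S
t=17: phase=(2,4,11,9) vs β=11 → FL=S FR=S RL=W RR=S
t=20: phase=(5,7,14,12) vs β=11 → FL=S FR=S RL=W RR=W
t=21: phase=(6,8,15,13) vs β=11 → FL=S FR=S RL=W RR=W

t=7: FL=S FR=S RL=S RR=W
t=8: FL=S FR=W RL=S RR=S
t=15: FL=S FR=S RL=S RR=S
t=17: FL=S FR=S RL=W RR=S
t=20: FL=S FR=S RL=W RR=W
t=21: FL=S FR=S RL=W RR=W


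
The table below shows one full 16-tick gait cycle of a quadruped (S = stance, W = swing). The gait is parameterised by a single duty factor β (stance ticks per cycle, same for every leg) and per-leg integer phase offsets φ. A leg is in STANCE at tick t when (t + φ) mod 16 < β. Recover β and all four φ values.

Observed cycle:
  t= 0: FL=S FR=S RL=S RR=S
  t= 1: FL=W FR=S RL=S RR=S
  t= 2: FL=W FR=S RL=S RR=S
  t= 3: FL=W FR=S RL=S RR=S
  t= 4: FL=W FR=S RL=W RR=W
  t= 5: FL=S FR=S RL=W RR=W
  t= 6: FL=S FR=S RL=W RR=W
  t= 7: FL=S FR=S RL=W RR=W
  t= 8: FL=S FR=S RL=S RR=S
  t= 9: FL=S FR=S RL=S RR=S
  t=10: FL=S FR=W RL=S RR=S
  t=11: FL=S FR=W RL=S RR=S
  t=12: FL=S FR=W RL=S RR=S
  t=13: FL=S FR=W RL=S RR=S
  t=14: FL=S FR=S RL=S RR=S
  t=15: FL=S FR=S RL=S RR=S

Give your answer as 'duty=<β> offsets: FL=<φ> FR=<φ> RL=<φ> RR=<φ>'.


duty β = stance ticks per leg = 12
FL: stance ticks = 12; W→S at t=5 → φ=11
FR: stance ticks = 12; W→S at t=14 → φ=2
RL: stance ticks = 12; W→S at t=8 → φ=8
RR: stance ticks = 12; W→S at t=8 → φ=8

duty=12 offsets: FL=11 FR=2 RL=8 RR=8


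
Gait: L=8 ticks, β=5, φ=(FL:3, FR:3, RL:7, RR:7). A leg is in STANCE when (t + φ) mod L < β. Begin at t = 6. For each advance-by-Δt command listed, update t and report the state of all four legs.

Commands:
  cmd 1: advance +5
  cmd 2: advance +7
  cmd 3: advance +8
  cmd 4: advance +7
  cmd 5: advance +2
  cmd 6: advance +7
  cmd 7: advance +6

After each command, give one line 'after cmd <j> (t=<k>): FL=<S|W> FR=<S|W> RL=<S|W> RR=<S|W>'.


start t=6: FL=S FR=S RL=W RR=W
cmd 1: advance +5 → t=11, phase=(6,6,2,2) → FL=W FR=W RL=S RR=S
cmd 2: advance +7 → t=18, phase=(5,5,1,1) → FL=W FR=W RL=S RR=S
cmd 3: advance +8 → t=26, phase=(5,5,1,1) → FL=W FR=W RL=S RR=S
cmd 4: advance +7 → t=33, phase=(4,4,0,0) → FL=S FR=S RL=S RR=S
cmd 5: advance +2 → t=35, phase=(6,6,2,2) → FL=W FR=W RL=S RR=S
cmd 6: advance +7 → t=42, phase=(5,5,1,1) → FL=W FR=W RL=S RR=S
cmd 7: advance +6 → t=48, phase=(3,3,7,7) → FL=S FR=S RL=W RR=W

after cmd 1 (t=11): FL=W FR=W RL=S RR=S
after cmd 2 (t=18): FL=W FR=W RL=S RR=S
after cmd 3 (t=26): FL=W FR=W RL=S RR=S
after cmd 4 (t=33): FL=S FR=S RL=S RR=S
after cmd 5 (t=35): FL=W FR=W RL=S RR=S
after cmd 6 (t=42): FL=W FR=W RL=S RR=S
after cmd 7 (t=48): FL=S FR=S RL=W RR=W


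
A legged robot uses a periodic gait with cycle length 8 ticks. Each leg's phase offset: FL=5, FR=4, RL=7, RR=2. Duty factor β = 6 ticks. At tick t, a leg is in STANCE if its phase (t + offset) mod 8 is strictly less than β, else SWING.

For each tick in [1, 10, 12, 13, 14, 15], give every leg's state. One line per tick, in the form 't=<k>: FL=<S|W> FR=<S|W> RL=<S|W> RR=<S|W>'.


t=1: FL=W FR=S RL=S RR=S
t=10: FL=W FR=W RL=S RR=S
t=12: FL=S FR=S RL=S RR=W
t=13: FL=S FR=S RL=S RR=W
t=14: FL=S FR=S RL=S RR=S
t=15: FL=S FR=S RL=W RR=S

t=1: phase=(6,5,0,3) vs β=6 → FL=W FR=S RL=S RR=S
t=10: phase=(7,6,1,4) vs β=6 → FL=W FR=W RL=S RR=S
t=12: phase=(1,0,3,6) vs β=6 → FL=S FR=S RL=S RR=W
t=13: phase=(2,1,4,7) vs β=6 → FL=S FR=S RL=S RR=W
t=14: phase=(3,2,5,0) vs β=6 → FL=S FR=S RL=S RR=S
t=15: phase=(4,3,6,1) vs β=6 → FL=S FR=S RL=W RR=S


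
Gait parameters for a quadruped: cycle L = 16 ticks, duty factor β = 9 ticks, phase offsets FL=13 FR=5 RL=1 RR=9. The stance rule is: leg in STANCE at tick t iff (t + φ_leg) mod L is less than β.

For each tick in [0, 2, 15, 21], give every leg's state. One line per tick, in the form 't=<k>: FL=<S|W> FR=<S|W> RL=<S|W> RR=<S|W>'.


t=0: phase=(13,5,1,9) vs β=9 → FL=W FR=S RL=S RR=W
t=2: phase=(15,7,3,11) vs β=9 → FL=W FR=S RL=S RR=W
t=15: phase=(12,4,0,8) vs β=9 → FL=W FR=S RL=S RR=S
t=21: phase=(2,10,6,14) vs β=9 → FL=S FR=W RL=S RR=W

t=0: FL=W FR=S RL=S RR=W
t=2: FL=W FR=S RL=S RR=W
t=15: FL=W FR=S RL=S RR=S
t=21: FL=S FR=W RL=S RR=W


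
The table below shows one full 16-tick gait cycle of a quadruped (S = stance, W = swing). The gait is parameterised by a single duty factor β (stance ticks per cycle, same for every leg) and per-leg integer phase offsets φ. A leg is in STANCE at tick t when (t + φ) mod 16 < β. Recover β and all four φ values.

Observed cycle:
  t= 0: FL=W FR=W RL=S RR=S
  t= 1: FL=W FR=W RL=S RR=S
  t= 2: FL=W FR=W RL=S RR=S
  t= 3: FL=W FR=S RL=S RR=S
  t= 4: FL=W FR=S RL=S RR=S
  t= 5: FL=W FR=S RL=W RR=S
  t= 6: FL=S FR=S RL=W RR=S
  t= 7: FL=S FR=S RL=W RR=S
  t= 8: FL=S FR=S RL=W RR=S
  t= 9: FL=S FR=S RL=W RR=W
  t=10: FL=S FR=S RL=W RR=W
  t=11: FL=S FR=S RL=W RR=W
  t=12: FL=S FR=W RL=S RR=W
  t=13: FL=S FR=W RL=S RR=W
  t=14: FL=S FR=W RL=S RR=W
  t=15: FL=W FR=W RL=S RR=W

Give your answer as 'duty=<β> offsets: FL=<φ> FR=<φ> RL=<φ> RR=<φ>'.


duty β = stance ticks per leg = 9
FL: stance ticks = 9; W→S at t=6 → φ=10
FR: stance ticks = 9; W→S at t=3 → φ=13
RL: stance ticks = 9; W→S at t=12 → φ=4
RR: stance ticks = 9; W→S at t=0 → φ=0

duty=9 offsets: FL=10 FR=13 RL=4 RR=0


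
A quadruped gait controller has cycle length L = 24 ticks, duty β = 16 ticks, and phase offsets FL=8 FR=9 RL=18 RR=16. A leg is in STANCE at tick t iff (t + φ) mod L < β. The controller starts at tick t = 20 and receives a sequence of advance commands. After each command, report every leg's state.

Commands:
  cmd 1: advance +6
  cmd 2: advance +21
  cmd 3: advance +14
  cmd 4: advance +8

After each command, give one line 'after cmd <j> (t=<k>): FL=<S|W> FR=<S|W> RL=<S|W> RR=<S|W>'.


after cmd 1 (t=26): FL=S FR=S RL=W RR=W
after cmd 2 (t=47): FL=S FR=S RL=W RR=S
after cmd 3 (t=61): FL=W FR=W RL=S RR=S
after cmd 4 (t=69): FL=S FR=S RL=S RR=S

start t=20: FL=S FR=S RL=S RR=S
cmd 1: advance +6 → t=26, phase=(10,11,20,18) → FL=S FR=S RL=W RR=W
cmd 2: advance +21 → t=47, phase=(7,8,17,15) → FL=S FR=S RL=W RR=S
cmd 3: advance +14 → t=61, phase=(21,22,7,5) → FL=W FR=W RL=S RR=S
cmd 4: advance +8 → t=69, phase=(5,6,15,13) → FL=S FR=S RL=S RR=S


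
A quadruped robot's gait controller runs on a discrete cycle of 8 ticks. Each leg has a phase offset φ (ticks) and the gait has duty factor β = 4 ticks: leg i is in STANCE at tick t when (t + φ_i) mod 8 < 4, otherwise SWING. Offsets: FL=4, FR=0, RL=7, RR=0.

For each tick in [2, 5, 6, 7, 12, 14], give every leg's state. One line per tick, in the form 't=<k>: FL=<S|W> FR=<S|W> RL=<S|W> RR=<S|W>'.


t=2: FL=W FR=S RL=S RR=S
t=5: FL=S FR=W RL=W RR=W
t=6: FL=S FR=W RL=W RR=W
t=7: FL=S FR=W RL=W RR=W
t=12: FL=S FR=W RL=S RR=W
t=14: FL=S FR=W RL=W RR=W

t=2: phase=(6,2,1,2) vs β=4 → FL=W FR=S RL=S RR=S
t=5: phase=(1,5,4,5) vs β=4 → FL=S FR=W RL=W RR=W
t=6: phase=(2,6,5,6) vs β=4 → FL=S FR=W RL=W RR=W
t=7: phase=(3,7,6,7) vs β=4 → FL=S FR=W RL=W RR=W
t=12: phase=(0,4,3,4) vs β=4 → FL=S FR=W RL=S RR=W
t=14: phase=(2,6,5,6) vs β=4 → FL=S FR=W RL=W RR=W
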